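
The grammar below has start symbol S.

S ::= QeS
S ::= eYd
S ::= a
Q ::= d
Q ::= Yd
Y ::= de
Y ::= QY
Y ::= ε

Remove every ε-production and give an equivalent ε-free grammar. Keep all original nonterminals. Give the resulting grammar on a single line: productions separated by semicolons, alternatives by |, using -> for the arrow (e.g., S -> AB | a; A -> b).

S -> a | ed | QeS | eYd; Q -> d | Yd; Y -> Q | QY | de

Nullable set: {Y}.
S -> eYd: Y nullable, giving eYd | ed.
Q -> Yd: Y nullable, giving Yd | d.
Drop Y -> ε.
Y -> QY: Y nullable, giving Q | QY.
Unchanged (no nullable symbols): S -> QeS; S -> a; Q -> d; Y -> de.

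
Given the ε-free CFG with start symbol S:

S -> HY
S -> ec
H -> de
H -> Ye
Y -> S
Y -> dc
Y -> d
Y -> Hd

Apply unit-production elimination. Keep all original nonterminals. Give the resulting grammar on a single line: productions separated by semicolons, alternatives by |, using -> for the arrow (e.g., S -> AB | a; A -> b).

Unit productions: Y->S.
Unit pairs (A ⇒* B via units): (Y,S).
S: inherits non-unit rules of {S} → HY | ec.
H: inherits non-unit rules of {H} → Ye | de.
Y: inherits non-unit rules of {S, Y} → HY | Hd | d | dc | ec.

S -> HY | ec; H -> Ye | de; Y -> d | HY | Hd | dc | ec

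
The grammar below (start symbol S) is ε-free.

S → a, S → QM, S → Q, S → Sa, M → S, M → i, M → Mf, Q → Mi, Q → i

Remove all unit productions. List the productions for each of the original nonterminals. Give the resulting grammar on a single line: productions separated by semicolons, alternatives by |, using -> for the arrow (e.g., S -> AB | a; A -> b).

S -> a | i | Mi | QM | Sa; M -> a | i | Mf | Mi | QM | Sa; Q -> i | Mi

Unit productions: M->S, S->Q.
Unit pairs (A ⇒* B via units): (M,Q), (M,S), (S,Q).
S: inherits non-unit rules of {Q, S} → Mi | QM | Sa | a | i.
M: inherits non-unit rules of {M, Q, S} → Mf | Mi | QM | Sa | a | i.
Q: inherits non-unit rules of {Q} → Mi | i.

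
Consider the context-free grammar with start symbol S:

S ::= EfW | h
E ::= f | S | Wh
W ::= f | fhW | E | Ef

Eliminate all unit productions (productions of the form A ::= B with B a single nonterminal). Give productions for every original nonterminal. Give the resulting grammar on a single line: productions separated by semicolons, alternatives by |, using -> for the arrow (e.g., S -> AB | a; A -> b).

S -> h | EfW; E -> f | h | Wh | EfW; W -> f | h | Ef | Wh | EfW | fhW

Unit productions: E->S, W->E.
Unit pairs (A ⇒* B via units): (E,S), (W,E), (W,S).
S: inherits non-unit rules of {S} → EfW | h.
E: inherits non-unit rules of {E, S} → EfW | Wh | f | h.
W: inherits non-unit rules of {E, S, W} → Ef | EfW | Wh | f | fhW | h.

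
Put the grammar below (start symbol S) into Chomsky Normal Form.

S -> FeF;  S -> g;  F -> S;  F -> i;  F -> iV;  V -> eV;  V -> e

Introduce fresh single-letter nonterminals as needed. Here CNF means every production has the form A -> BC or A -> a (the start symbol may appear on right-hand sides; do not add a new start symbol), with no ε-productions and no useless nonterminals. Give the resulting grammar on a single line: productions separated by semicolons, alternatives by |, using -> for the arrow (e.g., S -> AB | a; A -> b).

No ε-productions.
After unit-elimination: S -> g | FeF; F -> g | i | iV | FeF; V -> e | eV.
TERM: introduce A -> e, B -> i and substitute in every rule of length ≥2.
BIN: F -> FAF becomes F -> FC, C -> AF; S -> FAF becomes S -> FD, D -> AF.

S -> g | FD; A -> e; B -> i; C -> AF; D -> AF; F -> g | i | BV | FC; V -> e | AV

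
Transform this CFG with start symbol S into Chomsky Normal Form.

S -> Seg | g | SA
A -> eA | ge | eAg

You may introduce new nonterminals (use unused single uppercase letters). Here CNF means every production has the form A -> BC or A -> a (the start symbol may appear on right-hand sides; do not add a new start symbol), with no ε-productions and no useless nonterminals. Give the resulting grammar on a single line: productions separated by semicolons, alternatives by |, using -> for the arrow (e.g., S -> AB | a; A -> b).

S -> g | SA | SE; A -> BA | BD | CB; B -> e; C -> g; D -> AC; E -> BC

No ε-productions.
No unit productions to eliminate.
TERM: introduce B -> e, C -> g and substitute in every rule of length ≥2.
BIN: A -> BAC becomes A -> BD, D -> AC; S -> SBC becomes S -> SE, E -> BC.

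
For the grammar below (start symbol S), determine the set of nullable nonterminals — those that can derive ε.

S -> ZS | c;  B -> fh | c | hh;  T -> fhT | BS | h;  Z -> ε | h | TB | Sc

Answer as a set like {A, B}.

Directly nullable (have an ε-rule): {Z}.
Not nullable: B, S, T — each has a terminal in every rule's right-hand side or depends on a non-nullable symbol.

{Z}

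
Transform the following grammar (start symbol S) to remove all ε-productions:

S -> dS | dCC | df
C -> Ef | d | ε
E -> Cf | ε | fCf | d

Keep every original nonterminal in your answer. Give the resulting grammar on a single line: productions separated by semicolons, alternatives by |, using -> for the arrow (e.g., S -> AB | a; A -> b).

S -> d | dC | dS | df | dCC; C -> d | f | Ef; E -> d | f | Cf | ff | fCf

Nullable set: {C, E}.
S -> dCC: C, C nullable, giving d | dC | dCC.
Drop C -> ε.
C -> Ef: E nullable, giving Ef | f.
Drop E -> ε.
E -> Cf: C nullable, giving Cf | f.
E -> fCf: C nullable, giving fCf | ff.
Unchanged (no nullable symbols): S -> dS; S -> df; C -> d; E -> d.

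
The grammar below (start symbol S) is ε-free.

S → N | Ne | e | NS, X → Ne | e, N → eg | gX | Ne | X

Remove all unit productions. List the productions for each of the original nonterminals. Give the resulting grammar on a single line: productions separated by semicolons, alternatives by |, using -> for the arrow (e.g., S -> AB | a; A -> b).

Unit productions: N->X, S->N.
Unit pairs (A ⇒* B via units): (N,X), (S,N), (S,X).
S: inherits non-unit rules of {N, S, X} → NS | Ne | e | eg | gX.
N: inherits non-unit rules of {N, X} → Ne | e | eg | gX.
X: inherits non-unit rules of {X} → Ne | e.

S -> e | NS | Ne | eg | gX; N -> e | Ne | eg | gX; X -> e | Ne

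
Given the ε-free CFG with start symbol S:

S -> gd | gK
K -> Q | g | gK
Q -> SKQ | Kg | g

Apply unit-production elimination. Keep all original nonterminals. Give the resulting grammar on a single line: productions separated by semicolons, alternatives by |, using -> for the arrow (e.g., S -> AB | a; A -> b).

S -> gK | gd; K -> g | Kg | gK | SKQ; Q -> g | Kg | SKQ

Unit productions: K->Q.
Unit pairs (A ⇒* B via units): (K,Q).
S: inherits non-unit rules of {S} → gK | gd.
K: inherits non-unit rules of {K, Q} → Kg | SKQ | g | gK.
Q: inherits non-unit rules of {Q} → Kg | SKQ | g.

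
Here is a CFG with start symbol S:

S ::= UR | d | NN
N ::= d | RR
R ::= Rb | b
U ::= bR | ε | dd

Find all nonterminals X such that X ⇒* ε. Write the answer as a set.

{U}

Directly nullable (have an ε-rule): {U}.
Not nullable: N, R, S — each has a terminal in every rule's right-hand side or depends on a non-nullable symbol.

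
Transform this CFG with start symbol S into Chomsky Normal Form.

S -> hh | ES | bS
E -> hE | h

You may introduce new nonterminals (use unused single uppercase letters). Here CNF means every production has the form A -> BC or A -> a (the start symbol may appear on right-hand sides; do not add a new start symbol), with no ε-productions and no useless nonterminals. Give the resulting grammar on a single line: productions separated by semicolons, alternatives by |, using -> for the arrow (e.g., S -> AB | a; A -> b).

No ε-productions.
No unit productions to eliminate.
TERM: introduce B -> b, A -> h and substitute in every rule of length ≥2.

S -> AA | BS | ES; A -> h; B -> b; E -> h | AE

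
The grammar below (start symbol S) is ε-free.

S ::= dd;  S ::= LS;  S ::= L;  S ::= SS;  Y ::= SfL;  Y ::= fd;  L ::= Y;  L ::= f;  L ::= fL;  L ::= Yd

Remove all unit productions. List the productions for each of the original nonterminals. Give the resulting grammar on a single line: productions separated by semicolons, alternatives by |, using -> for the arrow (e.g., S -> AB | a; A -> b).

Unit productions: L->Y, S->L.
Unit pairs (A ⇒* B via units): (L,Y), (S,L), (S,Y).
S: inherits non-unit rules of {L, S, Y} → LS | SS | SfL | Yd | dd | f | fL | fd.
L: inherits non-unit rules of {L, Y} → SfL | Yd | f | fL | fd.
Y: inherits non-unit rules of {Y} → SfL | fd.

S -> f | LS | SS | Yd | dd | fL | fd | SfL; L -> f | Yd | fL | fd | SfL; Y -> fd | SfL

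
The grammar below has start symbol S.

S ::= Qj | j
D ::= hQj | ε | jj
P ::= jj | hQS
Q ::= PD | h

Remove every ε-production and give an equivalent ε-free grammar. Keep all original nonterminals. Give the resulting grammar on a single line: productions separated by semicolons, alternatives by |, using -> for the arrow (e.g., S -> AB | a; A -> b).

Nullable set: {D}.
Drop D -> ε.
Q -> PD: D nullable, giving P | PD.
Unchanged (no nullable symbols): S -> Qj; S -> j; D -> hQj; D -> jj; P -> hQS; P -> jj; Q -> h.

S -> j | Qj; D -> jj | hQj; P -> jj | hQS; Q -> P | h | PD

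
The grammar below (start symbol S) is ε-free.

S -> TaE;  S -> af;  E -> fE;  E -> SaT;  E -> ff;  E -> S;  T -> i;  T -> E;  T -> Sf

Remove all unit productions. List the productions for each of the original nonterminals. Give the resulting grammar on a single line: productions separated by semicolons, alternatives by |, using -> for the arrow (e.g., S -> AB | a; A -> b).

S -> af | TaE; E -> af | fE | ff | SaT | TaE; T -> i | Sf | af | fE | ff | SaT | TaE

Unit productions: E->S, T->E.
Unit pairs (A ⇒* B via units): (E,S), (T,E), (T,S).
S: inherits non-unit rules of {S} → TaE | af.
E: inherits non-unit rules of {E, S} → SaT | TaE | af | fE | ff.
T: inherits non-unit rules of {E, S, T} → SaT | Sf | TaE | af | fE | ff | i.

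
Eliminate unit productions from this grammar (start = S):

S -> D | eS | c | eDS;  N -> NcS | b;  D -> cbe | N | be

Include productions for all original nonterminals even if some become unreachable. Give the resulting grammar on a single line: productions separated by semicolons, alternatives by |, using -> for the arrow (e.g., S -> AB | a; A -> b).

S -> b | c | be | eS | NcS | cbe | eDS; D -> b | be | NcS | cbe; N -> b | NcS

Unit productions: D->N, S->D.
Unit pairs (A ⇒* B via units): (D,N), (S,D), (S,N).
S: inherits non-unit rules of {D, N, S} → NcS | b | be | c | cbe | eDS | eS.
D: inherits non-unit rules of {D, N} → NcS | b | be | cbe.
N: inherits non-unit rules of {N} → NcS | b.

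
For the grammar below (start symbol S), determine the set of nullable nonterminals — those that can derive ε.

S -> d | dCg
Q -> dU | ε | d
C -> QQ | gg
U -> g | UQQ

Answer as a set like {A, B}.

{C, Q}

Directly nullable (have an ε-rule): {Q}.
C is nullable via C -> QQ (every symbol on the right is already known nullable).
Not nullable: S, U — each has a terminal in every rule's right-hand side or depends on a non-nullable symbol.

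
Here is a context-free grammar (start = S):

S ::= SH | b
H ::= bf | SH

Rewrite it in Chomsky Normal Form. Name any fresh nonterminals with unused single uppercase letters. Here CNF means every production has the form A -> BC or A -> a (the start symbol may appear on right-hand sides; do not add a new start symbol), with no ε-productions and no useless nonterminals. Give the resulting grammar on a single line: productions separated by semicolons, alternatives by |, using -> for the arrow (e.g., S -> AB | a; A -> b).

S -> b | SH; A -> b; B -> f; H -> AB | SH

No ε-productions.
No unit productions to eliminate.
TERM: introduce A -> b, B -> f and substitute in every rule of length ≥2.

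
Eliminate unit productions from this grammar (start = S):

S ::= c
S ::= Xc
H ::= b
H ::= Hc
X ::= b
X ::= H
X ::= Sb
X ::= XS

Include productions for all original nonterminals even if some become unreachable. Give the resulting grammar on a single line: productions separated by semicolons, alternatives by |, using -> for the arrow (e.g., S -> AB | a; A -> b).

Unit productions: X->H.
Unit pairs (A ⇒* B via units): (X,H).
S: inherits non-unit rules of {S} → Xc | c.
H: inherits non-unit rules of {H} → Hc | b.
X: inherits non-unit rules of {H, X} → Hc | Sb | XS | b.

S -> c | Xc; H -> b | Hc; X -> b | Hc | Sb | XS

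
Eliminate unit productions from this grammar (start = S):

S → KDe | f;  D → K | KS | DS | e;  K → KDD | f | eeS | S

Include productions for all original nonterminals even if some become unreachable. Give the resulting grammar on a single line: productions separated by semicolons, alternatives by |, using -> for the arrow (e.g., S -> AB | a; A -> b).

Unit productions: D->K, K->S.
Unit pairs (A ⇒* B via units): (D,K), (D,S), (K,S).
S: inherits non-unit rules of {S} → KDe | f.
D: inherits non-unit rules of {D, K, S} → DS | KDD | KDe | KS | e | eeS | f.
K: inherits non-unit rules of {K, S} → KDD | KDe | eeS | f.

S -> f | KDe; D -> e | f | DS | KS | KDD | KDe | eeS; K -> f | KDD | KDe | eeS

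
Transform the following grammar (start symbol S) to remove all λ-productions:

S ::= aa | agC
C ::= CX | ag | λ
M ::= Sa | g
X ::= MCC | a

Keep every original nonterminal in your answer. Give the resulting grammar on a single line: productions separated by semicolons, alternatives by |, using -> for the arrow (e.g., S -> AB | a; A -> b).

S -> aa | ag | agC; C -> X | CX | ag; M -> g | Sa; X -> M | a | MC | MCC

Nullable set: {C}.
S -> agC: C nullable, giving ag | agC.
Drop C -> λ.
C -> CX: C nullable, giving CX | X.
X -> MCC: C, C nullable, giving M | MC | MCC.
Unchanged (no nullable symbols): S -> aa; C -> ag; M -> Sa; M -> g; X -> a.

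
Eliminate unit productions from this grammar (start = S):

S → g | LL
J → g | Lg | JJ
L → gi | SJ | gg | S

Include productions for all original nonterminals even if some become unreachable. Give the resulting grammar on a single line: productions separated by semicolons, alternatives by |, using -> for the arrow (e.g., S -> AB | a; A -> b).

Unit productions: L->S.
Unit pairs (A ⇒* B via units): (L,S).
S: inherits non-unit rules of {S} → LL | g.
J: inherits non-unit rules of {J} → JJ | Lg | g.
L: inherits non-unit rules of {L, S} → LL | SJ | g | gg | gi.

S -> g | LL; J -> g | JJ | Lg; L -> g | LL | SJ | gg | gi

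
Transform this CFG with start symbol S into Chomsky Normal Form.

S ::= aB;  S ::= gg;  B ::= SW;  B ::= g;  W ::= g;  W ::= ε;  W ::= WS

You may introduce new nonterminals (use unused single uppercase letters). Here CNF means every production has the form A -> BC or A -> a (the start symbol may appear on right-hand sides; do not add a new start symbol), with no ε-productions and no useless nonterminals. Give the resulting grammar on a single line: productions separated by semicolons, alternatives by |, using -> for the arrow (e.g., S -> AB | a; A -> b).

Nullable: {W}; after ε-elimination: S -> aB | gg; B -> S | g | SW; W -> S | g | WS.
After unit-elimination: S -> aB | gg; B -> g | SW | aB | gg; W -> g | WS | aB | gg.
TERM: introduce A -> a, C -> g and substitute in every rule of length ≥2.

S -> AB | CC; A -> a; B -> g | AB | CC | SW; C -> g; W -> g | AB | CC | WS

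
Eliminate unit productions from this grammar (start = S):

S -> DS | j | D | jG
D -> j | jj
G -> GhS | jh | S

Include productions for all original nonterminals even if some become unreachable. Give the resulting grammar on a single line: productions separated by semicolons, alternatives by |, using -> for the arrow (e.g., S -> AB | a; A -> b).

S -> j | DS | jG | jj; D -> j | jj; G -> j | DS | jG | jh | jj | GhS

Unit productions: G->S, S->D.
Unit pairs (A ⇒* B via units): (G,D), (G,S), (S,D).
S: inherits non-unit rules of {D, S} → DS | j | jG | jj.
D: inherits non-unit rules of {D} → j | jj.
G: inherits non-unit rules of {D, G, S} → DS | GhS | j | jG | jh | jj.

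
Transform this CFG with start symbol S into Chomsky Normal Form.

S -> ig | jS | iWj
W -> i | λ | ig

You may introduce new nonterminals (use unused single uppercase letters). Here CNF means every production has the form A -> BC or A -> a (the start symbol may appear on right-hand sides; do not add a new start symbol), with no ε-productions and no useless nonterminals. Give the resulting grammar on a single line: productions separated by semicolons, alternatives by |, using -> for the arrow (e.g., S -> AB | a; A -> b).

Nullable: {W}; after ε-elimination: S -> ig | ij | jS | iWj; W -> i | ig.
No unit productions to eliminate.
TERM: introduce C -> g, A -> i, B -> j and substitute in every rule of length ≥2.
BIN: S -> AWB becomes S -> AD, D -> WB.

S -> AB | AC | AD | BS; A -> i; B -> j; C -> g; D -> WB; W -> i | AC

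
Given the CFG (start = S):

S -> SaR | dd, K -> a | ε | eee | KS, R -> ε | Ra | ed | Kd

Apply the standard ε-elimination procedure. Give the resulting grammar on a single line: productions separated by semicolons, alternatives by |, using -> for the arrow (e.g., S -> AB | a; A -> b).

Nullable set: {K, R}.
S -> SaR: R nullable, giving Sa | SaR.
Drop K -> ε.
K -> KS: K nullable, giving KS | S.
Drop R -> ε.
R -> Kd: K nullable, giving Kd | d.
R -> Ra: R nullable, giving Ra | a.
Unchanged (no nullable symbols): S -> dd; K -> a; K -> eee; R -> ed.

S -> Sa | dd | SaR; K -> S | a | KS | eee; R -> a | d | Kd | Ra | ed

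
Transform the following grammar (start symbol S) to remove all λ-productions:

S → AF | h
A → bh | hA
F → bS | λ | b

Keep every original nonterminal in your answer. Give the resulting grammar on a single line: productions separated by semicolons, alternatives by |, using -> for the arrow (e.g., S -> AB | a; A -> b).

S -> A | h | AF; A -> bh | hA; F -> b | bS

Nullable set: {F}.
S -> AF: F nullable, giving A | AF.
Drop F -> λ.
Unchanged (no nullable symbols): S -> h; A -> bh; A -> hA; F -> b; F -> bS.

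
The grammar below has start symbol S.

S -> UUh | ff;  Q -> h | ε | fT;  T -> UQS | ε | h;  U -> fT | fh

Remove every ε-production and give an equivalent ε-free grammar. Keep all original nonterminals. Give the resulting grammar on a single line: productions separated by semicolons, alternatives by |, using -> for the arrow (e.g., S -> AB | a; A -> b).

Nullable set: {Q, T}.
Drop Q -> ε.
Q -> fT: T nullable, giving f | fT.
Drop T -> ε.
T -> UQS: Q nullable, giving UQS | US.
U -> fT: T nullable, giving f | fT.
Unchanged (no nullable symbols): S -> UUh; S -> ff; Q -> h; T -> h; U -> fh.

S -> ff | UUh; Q -> f | h | fT; T -> h | US | UQS; U -> f | fT | fh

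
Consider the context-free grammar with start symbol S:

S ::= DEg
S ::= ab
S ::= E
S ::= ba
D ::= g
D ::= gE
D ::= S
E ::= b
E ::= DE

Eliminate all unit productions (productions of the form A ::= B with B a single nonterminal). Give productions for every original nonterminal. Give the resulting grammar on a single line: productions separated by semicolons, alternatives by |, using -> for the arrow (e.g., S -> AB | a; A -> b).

Unit productions: D->S, S->E.
Unit pairs (A ⇒* B via units): (D,E), (D,S), (S,E).
S: inherits non-unit rules of {E, S} → DE | DEg | ab | b | ba.
D: inherits non-unit rules of {D, E, S} → DE | DEg | ab | b | ba | g | gE.
E: inherits non-unit rules of {E} → DE | b.

S -> b | DE | ab | ba | DEg; D -> b | g | DE | ab | ba | gE | DEg; E -> b | DE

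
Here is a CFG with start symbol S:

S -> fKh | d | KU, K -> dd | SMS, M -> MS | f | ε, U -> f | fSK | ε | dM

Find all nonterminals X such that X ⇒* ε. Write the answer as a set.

{M, U}

Directly nullable (have an ε-rule): {M, U}.
Not nullable: K, S — each has a terminal in every rule's right-hand side or depends on a non-nullable symbol.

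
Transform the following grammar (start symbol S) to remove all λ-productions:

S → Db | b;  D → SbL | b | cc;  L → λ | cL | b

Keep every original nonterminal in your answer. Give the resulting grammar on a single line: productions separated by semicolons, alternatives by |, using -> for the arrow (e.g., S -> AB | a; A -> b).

S -> b | Db; D -> b | Sb | cc | SbL; L -> b | c | cL

Nullable set: {L}.
D -> SbL: L nullable, giving Sb | SbL.
Drop L -> λ.
L -> cL: L nullable, giving c | cL.
Unchanged (no nullable symbols): S -> Db; S -> b; D -> b; D -> cc; L -> b.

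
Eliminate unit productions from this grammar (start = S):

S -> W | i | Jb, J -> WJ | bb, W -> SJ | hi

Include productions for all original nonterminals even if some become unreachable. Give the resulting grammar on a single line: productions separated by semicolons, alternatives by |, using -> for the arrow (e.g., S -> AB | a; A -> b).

S -> i | Jb | SJ | hi; J -> WJ | bb; W -> SJ | hi

Unit productions: S->W.
Unit pairs (A ⇒* B via units): (S,W).
S: inherits non-unit rules of {S, W} → Jb | SJ | hi | i.
J: inherits non-unit rules of {J} → WJ | bb.
W: inherits non-unit rules of {W} → SJ | hi.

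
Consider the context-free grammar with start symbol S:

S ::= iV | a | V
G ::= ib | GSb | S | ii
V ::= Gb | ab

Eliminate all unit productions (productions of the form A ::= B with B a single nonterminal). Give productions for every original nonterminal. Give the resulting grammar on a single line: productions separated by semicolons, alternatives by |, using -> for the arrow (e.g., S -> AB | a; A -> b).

S -> a | Gb | ab | iV; G -> a | Gb | ab | iV | ib | ii | GSb; V -> Gb | ab

Unit productions: G->S, S->V.
Unit pairs (A ⇒* B via units): (G,S), (G,V), (S,V).
S: inherits non-unit rules of {S, V} → Gb | a | ab | iV.
G: inherits non-unit rules of {G, S, V} → GSb | Gb | a | ab | iV | ib | ii.
V: inherits non-unit rules of {V} → Gb | ab.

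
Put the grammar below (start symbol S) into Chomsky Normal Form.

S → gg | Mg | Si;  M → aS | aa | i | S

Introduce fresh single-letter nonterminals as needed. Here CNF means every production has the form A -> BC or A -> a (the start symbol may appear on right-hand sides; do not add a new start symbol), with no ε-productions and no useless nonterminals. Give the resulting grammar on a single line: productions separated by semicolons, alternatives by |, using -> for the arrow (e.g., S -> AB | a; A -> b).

S -> AA | MA | SB; A -> g; B -> i; C -> a; M -> i | AA | CC | CS | MA | SB

No ε-productions.
After unit-elimination: S -> Mg | Si | gg; M -> i | Mg | Si | aS | aa | gg.
TERM: introduce C -> a, A -> g, B -> i and substitute in every rule of length ≥2.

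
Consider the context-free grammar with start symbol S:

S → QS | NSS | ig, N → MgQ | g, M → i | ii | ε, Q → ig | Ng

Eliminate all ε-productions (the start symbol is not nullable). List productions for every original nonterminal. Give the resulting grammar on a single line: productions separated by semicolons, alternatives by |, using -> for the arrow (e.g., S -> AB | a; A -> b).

S -> QS | ig | NSS; M -> i | ii; N -> g | gQ | MgQ; Q -> Ng | ig

Nullable set: {M}.
Drop M -> ε.
N -> MgQ: M nullable, giving MgQ | gQ.
Unchanged (no nullable symbols): S -> NSS; S -> QS; S -> ig; M -> i; M -> ii; N -> g; Q -> Ng; Q -> ig.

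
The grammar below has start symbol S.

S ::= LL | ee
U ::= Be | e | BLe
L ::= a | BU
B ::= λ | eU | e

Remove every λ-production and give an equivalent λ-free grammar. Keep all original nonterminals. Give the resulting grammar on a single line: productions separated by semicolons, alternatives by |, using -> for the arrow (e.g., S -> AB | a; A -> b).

Nullable set: {B}.
Drop B -> λ.
L -> BU: B nullable, giving BU | U.
U -> BLe: B nullable, giving BLe | Le.
U -> Be: B nullable, giving Be | e.
Unchanged (no nullable symbols): S -> LL; S -> ee; B -> e; B -> eU; L -> a; U -> e.

S -> LL | ee; B -> e | eU; L -> U | a | BU; U -> e | Be | Le | BLe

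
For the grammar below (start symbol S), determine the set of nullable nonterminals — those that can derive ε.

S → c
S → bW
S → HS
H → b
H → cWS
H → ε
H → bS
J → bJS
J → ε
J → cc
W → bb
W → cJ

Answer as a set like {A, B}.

Directly nullable (have an ε-rule): {H, J}.
Not nullable: S, W — each has a terminal in every rule's right-hand side or depends on a non-nullable symbol.

{H, J}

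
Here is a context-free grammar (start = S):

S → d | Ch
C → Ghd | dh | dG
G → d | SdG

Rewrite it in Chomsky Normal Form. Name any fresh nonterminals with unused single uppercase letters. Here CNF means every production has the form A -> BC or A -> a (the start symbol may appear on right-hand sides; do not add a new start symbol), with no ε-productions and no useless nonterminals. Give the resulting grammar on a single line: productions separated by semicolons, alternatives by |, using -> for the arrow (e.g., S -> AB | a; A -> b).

S -> d | CA; A -> h; B -> d; C -> BA | BG | GD; D -> AB; E -> BG; G -> d | SE

No ε-productions.
No unit productions to eliminate.
TERM: introduce B -> d, A -> h and substitute in every rule of length ≥2.
BIN: C -> GAB becomes C -> GD, D -> AB; G -> SBG becomes G -> SE, E -> BG.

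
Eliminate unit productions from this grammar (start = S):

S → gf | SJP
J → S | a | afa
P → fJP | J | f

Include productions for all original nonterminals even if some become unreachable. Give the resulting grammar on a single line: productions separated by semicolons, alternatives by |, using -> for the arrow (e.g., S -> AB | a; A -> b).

S -> gf | SJP; J -> a | gf | SJP | afa; P -> a | f | gf | SJP | afa | fJP

Unit productions: J->S, P->J.
Unit pairs (A ⇒* B via units): (J,S), (P,J), (P,S).
S: inherits non-unit rules of {S} → SJP | gf.
J: inherits non-unit rules of {J, S} → SJP | a | afa | gf.
P: inherits non-unit rules of {J, P, S} → SJP | a | afa | f | fJP | gf.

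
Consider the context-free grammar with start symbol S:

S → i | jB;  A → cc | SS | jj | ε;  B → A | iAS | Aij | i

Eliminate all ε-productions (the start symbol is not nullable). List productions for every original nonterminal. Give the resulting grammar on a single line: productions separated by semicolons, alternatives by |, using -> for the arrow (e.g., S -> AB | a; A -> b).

Nullable set: {A, B}.
S -> jB: B nullable, giving j | jB.
Drop A -> ε.
B -> A: A nullable, giving A.
B -> Aij: A nullable, giving Aij | ij.
B -> iAS: A nullable, giving iAS | iS.
Unchanged (no nullable symbols): S -> i; A -> SS; A -> cc; A -> jj; B -> i.

S -> i | j | jB; A -> SS | cc | jj; B -> A | i | iS | ij | Aij | iAS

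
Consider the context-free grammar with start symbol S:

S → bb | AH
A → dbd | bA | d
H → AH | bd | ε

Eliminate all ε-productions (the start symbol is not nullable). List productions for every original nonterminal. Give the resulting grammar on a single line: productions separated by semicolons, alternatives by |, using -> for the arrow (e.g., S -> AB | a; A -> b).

Nullable set: {H}.
S -> AH: H nullable, giving A | AH.
Drop H -> ε.
H -> AH: H nullable, giving A | AH.
Unchanged (no nullable symbols): S -> bb; A -> bA; A -> d; A -> dbd; H -> bd.

S -> A | AH | bb; A -> d | bA | dbd; H -> A | AH | bd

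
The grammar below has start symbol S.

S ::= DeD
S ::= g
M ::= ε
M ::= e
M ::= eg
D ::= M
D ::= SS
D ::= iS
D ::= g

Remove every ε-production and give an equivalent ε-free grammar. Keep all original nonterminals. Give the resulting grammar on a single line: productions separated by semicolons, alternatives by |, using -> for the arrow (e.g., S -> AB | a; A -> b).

S -> e | g | De | eD | DeD; D -> M | g | SS | iS; M -> e | eg

Nullable set: {D, M}.
S -> DeD: D, D nullable, giving De | DeD | e | eD.
D -> M: M nullable, giving M.
Drop M -> ε.
Unchanged (no nullable symbols): S -> g; D -> SS; D -> g; D -> iS; M -> e; M -> eg.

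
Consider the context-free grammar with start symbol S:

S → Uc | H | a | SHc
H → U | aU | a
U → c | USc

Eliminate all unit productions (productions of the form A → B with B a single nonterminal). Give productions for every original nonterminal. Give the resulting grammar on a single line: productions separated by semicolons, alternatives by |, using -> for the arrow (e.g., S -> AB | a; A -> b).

Unit productions: H->U, S->H.
Unit pairs (A ⇒* B via units): (H,U), (S,H), (S,U).
S: inherits non-unit rules of {H, S, U} → SHc | USc | Uc | a | aU | c.
H: inherits non-unit rules of {H, U} → USc | a | aU | c.
U: inherits non-unit rules of {U} → USc | c.

S -> a | c | Uc | aU | SHc | USc; H -> a | c | aU | USc; U -> c | USc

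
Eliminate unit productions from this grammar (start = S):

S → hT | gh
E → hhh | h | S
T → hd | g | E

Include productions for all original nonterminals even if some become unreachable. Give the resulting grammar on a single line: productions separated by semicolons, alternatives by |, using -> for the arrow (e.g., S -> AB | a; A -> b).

S -> gh | hT; E -> h | gh | hT | hhh; T -> g | h | gh | hT | hd | hhh

Unit productions: E->S, T->E.
Unit pairs (A ⇒* B via units): (E,S), (T,E), (T,S).
S: inherits non-unit rules of {S} → gh | hT.
E: inherits non-unit rules of {E, S} → gh | h | hT | hhh.
T: inherits non-unit rules of {E, S, T} → g | gh | h | hT | hd | hhh.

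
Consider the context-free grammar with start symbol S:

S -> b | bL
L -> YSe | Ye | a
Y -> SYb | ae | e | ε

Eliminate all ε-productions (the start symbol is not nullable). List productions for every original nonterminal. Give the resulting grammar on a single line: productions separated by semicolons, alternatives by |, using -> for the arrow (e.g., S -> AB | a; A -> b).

S -> b | bL; L -> a | e | Se | Ye | YSe; Y -> e | Sb | ae | SYb

Nullable set: {Y}.
L -> YSe: Y nullable, giving Se | YSe.
L -> Ye: Y nullable, giving Ye | e.
Drop Y -> ε.
Y -> SYb: Y nullable, giving SYb | Sb.
Unchanged (no nullable symbols): S -> b; S -> bL; L -> a; Y -> ae; Y -> e.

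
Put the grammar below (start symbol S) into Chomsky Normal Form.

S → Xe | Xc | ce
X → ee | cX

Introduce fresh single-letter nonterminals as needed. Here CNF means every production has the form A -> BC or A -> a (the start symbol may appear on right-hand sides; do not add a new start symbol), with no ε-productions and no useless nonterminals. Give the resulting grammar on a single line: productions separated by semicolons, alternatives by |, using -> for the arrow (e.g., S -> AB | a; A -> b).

No ε-productions.
No unit productions to eliminate.
TERM: introduce A -> c, B -> e and substitute in every rule of length ≥2.

S -> AB | XA | XB; A -> c; B -> e; X -> AX | BB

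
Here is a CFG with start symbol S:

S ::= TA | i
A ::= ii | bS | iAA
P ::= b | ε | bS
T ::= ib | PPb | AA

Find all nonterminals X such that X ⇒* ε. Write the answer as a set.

Directly nullable (have an ε-rule): {P}.
Not nullable: A, S, T — each has a terminal in every rule's right-hand side or depends on a non-nullable symbol.

{P}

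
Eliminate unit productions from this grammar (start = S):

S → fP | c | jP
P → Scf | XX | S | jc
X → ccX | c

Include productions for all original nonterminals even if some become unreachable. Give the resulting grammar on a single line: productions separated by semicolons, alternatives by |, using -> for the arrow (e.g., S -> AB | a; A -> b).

Unit productions: P->S.
Unit pairs (A ⇒* B via units): (P,S).
S: inherits non-unit rules of {S} → c | fP | jP.
P: inherits non-unit rules of {P, S} → Scf | XX | c | fP | jP | jc.
X: inherits non-unit rules of {X} → c | ccX.

S -> c | fP | jP; P -> c | XX | fP | jP | jc | Scf; X -> c | ccX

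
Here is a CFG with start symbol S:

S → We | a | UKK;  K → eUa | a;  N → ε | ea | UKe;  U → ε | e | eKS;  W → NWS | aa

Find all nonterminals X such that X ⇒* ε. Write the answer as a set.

{N, U}

Directly nullable (have an ε-rule): {N, U}.
Not nullable: K, S, W — each has a terminal in every rule's right-hand side or depends on a non-nullable symbol.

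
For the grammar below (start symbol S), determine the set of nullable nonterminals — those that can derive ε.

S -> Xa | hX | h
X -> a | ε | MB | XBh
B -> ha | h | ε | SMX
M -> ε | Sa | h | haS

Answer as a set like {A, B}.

{B, M, X}

Directly nullable (have an ε-rule): {B, M, X}.
Not nullable: S — each has a terminal in every rule's right-hand side or depends on a non-nullable symbol.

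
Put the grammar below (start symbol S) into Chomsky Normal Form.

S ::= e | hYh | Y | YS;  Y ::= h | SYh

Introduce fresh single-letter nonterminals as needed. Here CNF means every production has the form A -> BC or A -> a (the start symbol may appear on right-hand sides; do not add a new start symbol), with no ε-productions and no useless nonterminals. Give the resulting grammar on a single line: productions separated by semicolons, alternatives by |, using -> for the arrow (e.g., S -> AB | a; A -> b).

S -> e | h | AB | SC | YS; A -> h; B -> YA; C -> YA; D -> YA; Y -> h | SD

No ε-productions.
After unit-elimination: S -> e | h | YS | SYh | hYh; Y -> h | SYh.
TERM: introduce A -> h and substitute in every rule of length ≥2.
BIN: S -> AYA becomes S -> AB, B -> YA; S -> SYA becomes S -> SC, C -> YA; Y -> SYA becomes Y -> SD, D -> YA.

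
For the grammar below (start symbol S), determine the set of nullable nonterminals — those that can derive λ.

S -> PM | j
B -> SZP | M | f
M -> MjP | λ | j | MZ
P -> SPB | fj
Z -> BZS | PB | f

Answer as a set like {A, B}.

{B, M}

Directly nullable (have an ε-rule): {M}.
B is nullable via B -> M (every symbol on the right is already known nullable).
Not nullable: P, S, Z — each has a terminal in every rule's right-hand side or depends on a non-nullable symbol.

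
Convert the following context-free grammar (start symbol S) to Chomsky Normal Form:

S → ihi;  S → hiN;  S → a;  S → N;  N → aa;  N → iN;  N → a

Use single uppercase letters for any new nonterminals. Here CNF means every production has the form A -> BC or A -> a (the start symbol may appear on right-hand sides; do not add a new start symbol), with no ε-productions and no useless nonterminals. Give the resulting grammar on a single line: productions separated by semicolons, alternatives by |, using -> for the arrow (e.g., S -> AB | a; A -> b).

S -> a | AA | BD | BN | CE; A -> a; B -> i; C -> h; D -> CB; E -> BN; N -> a | AA | BN

No ε-productions.
After unit-elimination: S -> a | aa | iN | hiN | ihi; N -> a | aa | iN.
TERM: introduce A -> a, C -> h, B -> i and substitute in every rule of length ≥2.
BIN: S -> BCB becomes S -> BD, D -> CB; S -> CBN becomes S -> CE, E -> BN.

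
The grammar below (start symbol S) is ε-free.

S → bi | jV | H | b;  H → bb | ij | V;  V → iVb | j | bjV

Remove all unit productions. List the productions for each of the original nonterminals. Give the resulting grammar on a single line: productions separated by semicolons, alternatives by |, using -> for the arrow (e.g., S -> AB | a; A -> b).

S -> b | j | bb | bi | ij | jV | bjV | iVb; H -> j | bb | ij | bjV | iVb; V -> j | bjV | iVb

Unit productions: H->V, S->H.
Unit pairs (A ⇒* B via units): (H,V), (S,H), (S,V).
S: inherits non-unit rules of {H, S, V} → b | bb | bi | bjV | iVb | ij | j | jV.
H: inherits non-unit rules of {H, V} → bb | bjV | iVb | ij | j.
V: inherits non-unit rules of {V} → bjV | iVb | j.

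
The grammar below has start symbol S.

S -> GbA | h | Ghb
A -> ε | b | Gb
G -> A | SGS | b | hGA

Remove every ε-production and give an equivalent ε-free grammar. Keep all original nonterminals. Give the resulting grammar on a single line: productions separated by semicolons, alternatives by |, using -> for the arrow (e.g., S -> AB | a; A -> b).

S -> b | h | Gb | bA | hb | GbA | Ghb; A -> b | Gb; G -> A | b | h | SS | hA | hG | SGS | hGA

Nullable set: {A, G}.
S -> GbA: G, A nullable, giving Gb | GbA | b | bA.
S -> Ghb: G nullable, giving Ghb | hb.
Drop A -> ε.
A -> Gb: G nullable, giving Gb | b.
G -> A: A nullable, giving A.
G -> SGS: G nullable, giving SGS | SS.
G -> hGA: G, A nullable, giving h | hA | hG | hGA.
Unchanged (no nullable symbols): S -> h; A -> b; G -> b.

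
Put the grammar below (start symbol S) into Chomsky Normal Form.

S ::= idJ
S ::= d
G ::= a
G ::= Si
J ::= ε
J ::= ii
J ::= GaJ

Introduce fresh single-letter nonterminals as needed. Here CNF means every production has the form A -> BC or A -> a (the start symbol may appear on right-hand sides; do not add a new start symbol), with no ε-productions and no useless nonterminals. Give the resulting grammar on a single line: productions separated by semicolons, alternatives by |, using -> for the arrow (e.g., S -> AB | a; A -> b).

Nullable: {J}; after ε-elimination: S -> d | id | idJ; G -> a | Si; J -> Ga | ii | GaJ.
No unit productions to eliminate.
TERM: introduce B -> a, C -> d, A -> i and substitute in every rule of length ≥2.
BIN: J -> GBJ becomes J -> GD, D -> BJ; S -> ACJ becomes S -> AE, E -> CJ.

S -> d | AC | AE; A -> i; B -> a; C -> d; D -> BJ; E -> CJ; G -> a | SA; J -> AA | GB | GD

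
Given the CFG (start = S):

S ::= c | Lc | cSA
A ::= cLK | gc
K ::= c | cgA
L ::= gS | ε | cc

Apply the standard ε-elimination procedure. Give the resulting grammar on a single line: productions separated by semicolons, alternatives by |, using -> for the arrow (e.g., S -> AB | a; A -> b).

S -> c | Lc | cSA; A -> cK | gc | cLK; K -> c | cgA; L -> cc | gS

Nullable set: {L}.
S -> Lc: L nullable, giving Lc | c.
A -> cLK: L nullable, giving cK | cLK.
Drop L -> ε.
Unchanged (no nullable symbols): S -> c; S -> cSA; A -> gc; K -> c; K -> cgA; L -> cc; L -> gS.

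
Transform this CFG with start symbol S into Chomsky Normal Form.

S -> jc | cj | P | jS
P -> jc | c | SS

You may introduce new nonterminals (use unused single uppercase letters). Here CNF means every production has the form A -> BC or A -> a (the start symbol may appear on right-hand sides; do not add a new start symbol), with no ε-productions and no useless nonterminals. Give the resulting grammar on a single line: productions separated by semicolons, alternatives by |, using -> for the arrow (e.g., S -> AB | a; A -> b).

No ε-productions.
After unit-elimination: S -> c | SS | cj | jS | jc; P -> c | SS | jc.
TERM: introduce B -> c, A -> j and substitute in every rule of length ≥2.
Drop unreachable/unproductive: P.

S -> c | AB | AS | BA | SS; A -> j; B -> c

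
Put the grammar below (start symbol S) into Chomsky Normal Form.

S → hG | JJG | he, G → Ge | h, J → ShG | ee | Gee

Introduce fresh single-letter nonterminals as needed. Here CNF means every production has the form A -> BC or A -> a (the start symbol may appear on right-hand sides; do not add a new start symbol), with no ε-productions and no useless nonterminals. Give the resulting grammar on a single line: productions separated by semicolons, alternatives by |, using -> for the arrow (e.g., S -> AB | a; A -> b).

S -> BA | BG | JE; A -> e; B -> h; C -> AA; D -> BG; E -> JG; G -> h | GA; J -> AA | GC | SD

No ε-productions.
No unit productions to eliminate.
TERM: introduce A -> e, B -> h and substitute in every rule of length ≥2.
BIN: J -> GAA becomes J -> GC, C -> AA; J -> SBG becomes J -> SD, D -> BG; S -> JJG becomes S -> JE, E -> JG.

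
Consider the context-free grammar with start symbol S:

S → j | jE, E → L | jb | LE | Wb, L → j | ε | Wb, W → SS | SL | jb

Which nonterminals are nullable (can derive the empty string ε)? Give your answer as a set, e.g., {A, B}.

Directly nullable (have an ε-rule): {L}.
E is nullable via E -> L (every symbol on the right is already known nullable).
Not nullable: S, W — each has a terminal in every rule's right-hand side or depends on a non-nullable symbol.

{E, L}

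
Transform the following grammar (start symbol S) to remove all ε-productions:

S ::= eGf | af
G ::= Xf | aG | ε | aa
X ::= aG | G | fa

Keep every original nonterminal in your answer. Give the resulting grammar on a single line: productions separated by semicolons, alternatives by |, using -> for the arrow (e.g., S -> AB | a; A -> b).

Nullable set: {G, X}.
S -> eGf: G nullable, giving eGf | ef.
Drop G -> ε.
G -> Xf: X nullable, giving Xf | f.
G -> aG: G nullable, giving a | aG.
X -> G: G nullable, giving G.
X -> aG: G nullable, giving a | aG.
Unchanged (no nullable symbols): S -> af; G -> aa; X -> fa.

S -> af | ef | eGf; G -> a | f | Xf | aG | aa; X -> G | a | aG | fa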